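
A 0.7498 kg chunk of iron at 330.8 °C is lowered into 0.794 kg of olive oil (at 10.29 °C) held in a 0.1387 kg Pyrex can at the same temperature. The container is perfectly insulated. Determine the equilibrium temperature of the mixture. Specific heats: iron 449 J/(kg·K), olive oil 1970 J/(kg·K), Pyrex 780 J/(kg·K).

Conservation of energy gives ΣQ = 0:
0.7498×449×(T − 330.8) + 0.794×1970×(T − 10.29) + 0.1387×780×(T − 10.29) = 0
336.66(T − 330.8) + 1564.2(T − 10.29) + 108.19(T − 10.29) = 0
2009 T = 128576
T = 128576 / 2009 = 64 °C

T_f ≈ 64.0 °C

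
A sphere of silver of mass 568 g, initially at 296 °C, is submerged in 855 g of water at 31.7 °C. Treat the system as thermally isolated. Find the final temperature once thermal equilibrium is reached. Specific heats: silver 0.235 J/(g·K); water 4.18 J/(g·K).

Heat lost by the silver equals heat gained by the water:
568*0.235*(296 − T) = 855*4.18*(T − 31.7)
133.48(296 − T) = 3573.9(T − 31.7)
3707.4 T = 152803  ⇒  T ≈ 41.22 °C

T_f ≈ 41.2 °C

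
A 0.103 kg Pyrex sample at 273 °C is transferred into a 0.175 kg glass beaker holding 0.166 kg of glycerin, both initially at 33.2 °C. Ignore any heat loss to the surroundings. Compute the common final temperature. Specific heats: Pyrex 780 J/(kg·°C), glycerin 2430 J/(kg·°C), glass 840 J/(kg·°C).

T_f ≈ 63.7 °C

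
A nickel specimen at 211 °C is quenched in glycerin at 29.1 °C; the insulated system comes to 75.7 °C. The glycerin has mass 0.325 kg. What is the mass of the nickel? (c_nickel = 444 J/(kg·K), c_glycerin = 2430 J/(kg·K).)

m ≈ 0.613 kg

|Q_nickel| = |Q_glycerin|:
m·444·(211 − 75.7) = 0.325·2430·(75.7 − 29.1)
60073 m = 36802  ⇒  m ≈ 0.6126 kg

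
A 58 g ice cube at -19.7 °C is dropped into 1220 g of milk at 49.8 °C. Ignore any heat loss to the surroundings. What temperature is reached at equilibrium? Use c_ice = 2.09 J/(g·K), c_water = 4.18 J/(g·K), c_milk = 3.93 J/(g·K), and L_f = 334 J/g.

Heat gained plus heat lost sum to zero:
ice -19.7→0 °C: 58·2.09·19.7 = 2388; latent heat to melt: 58·334 = 19372; warm the meltwater: 242.44 T; milk: 4794.6(T − 49.8)
5037 T = 238771 − 21760 = 217011
T ≈ 43.08 °C — above 0 °C, consistent with complete melting.

T_f ≈ 43.1 °C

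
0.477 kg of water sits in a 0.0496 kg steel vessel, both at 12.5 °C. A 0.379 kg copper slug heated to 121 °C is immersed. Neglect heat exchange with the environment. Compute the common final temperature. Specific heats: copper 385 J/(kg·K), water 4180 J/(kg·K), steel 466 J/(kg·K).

T_f is the heat-capacity-weighted average of the initial temperatures:
T_f = (145.91×121 + 1993.9×12.5 + 23.11×12.5) / (145.91 + 1993.9 + 23.11)
    = 42868 / 2162.9 ≈ 19.82 °C

T_f ≈ 19.8 °C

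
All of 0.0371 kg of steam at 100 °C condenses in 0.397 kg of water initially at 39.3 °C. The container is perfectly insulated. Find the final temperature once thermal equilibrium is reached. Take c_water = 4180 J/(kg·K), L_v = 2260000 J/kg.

T_f ≈ 90.7 °C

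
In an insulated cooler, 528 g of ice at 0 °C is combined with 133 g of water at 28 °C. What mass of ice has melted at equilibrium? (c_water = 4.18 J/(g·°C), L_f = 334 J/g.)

Cooling the water to 0 °C releases 133·4.18·28 = 15566 J.
To melt every bit of ice: 528·334 = 176352 J.
Since 15566 < 176352 J, not all the ice melts; equilibrium is at 0 °C.
m_melted·334 = 15566  ⇒  m_melted ≈ 46.61 g.

m_melted ≈ 46.6 g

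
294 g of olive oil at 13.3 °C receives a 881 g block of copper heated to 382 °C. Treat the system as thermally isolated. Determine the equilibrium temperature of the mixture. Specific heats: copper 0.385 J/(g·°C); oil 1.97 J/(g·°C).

T_f ≈ 149.5 °C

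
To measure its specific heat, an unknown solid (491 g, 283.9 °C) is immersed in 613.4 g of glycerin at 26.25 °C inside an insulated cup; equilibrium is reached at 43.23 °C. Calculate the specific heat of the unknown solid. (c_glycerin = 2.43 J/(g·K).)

c ≈ 0.214 J/(g·K)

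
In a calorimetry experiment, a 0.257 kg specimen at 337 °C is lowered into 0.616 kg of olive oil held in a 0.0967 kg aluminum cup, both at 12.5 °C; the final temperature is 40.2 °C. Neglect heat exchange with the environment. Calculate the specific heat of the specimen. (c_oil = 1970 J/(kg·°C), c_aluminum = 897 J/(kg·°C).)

c ≈ 472 J/(kg·°C)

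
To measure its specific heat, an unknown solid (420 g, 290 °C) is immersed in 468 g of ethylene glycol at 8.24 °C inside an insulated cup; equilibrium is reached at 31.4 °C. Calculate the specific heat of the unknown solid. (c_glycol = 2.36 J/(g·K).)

c ≈ 0.236 J/(g·K)

Heat lost by the unknown solid = heat gained by the glycol:
420×c×(290 − 31.4) = 468×2.36×(31.4 − 8.24)
108612 c = 25580  ⇒  c ≈ 0.2355 J/(g·K)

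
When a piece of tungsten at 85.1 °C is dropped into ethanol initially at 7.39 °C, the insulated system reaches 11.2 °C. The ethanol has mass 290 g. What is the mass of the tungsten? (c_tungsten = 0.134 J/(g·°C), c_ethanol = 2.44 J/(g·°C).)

Taking heat into each body as positive, Σ m c ΔT = 0:
m·0.134·(11.2 − 85.1) + 290·2.44·(11.2 − 7.39) = 0
-9.903 m = -2696
m = -2696/-9.903 ≈ 272.2 g

m ≈ 272 g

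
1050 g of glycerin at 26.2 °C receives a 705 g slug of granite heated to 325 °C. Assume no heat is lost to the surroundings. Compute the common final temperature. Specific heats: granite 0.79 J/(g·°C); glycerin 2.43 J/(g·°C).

T_f ≈ 79.7 °C

Heat lost by the granite equals heat gained by the glycerin:
705·0.79·(325 − T) = 1050·2.43·(T − 26.2)
556.95(325 − T) = 2551.5(T − 26.2)
3108.4 T = 247858  ⇒  T ≈ 79.74 °C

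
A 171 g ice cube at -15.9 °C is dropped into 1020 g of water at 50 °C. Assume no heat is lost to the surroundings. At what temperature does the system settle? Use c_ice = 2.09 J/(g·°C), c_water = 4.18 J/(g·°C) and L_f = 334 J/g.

T_f ≈ 30.2 °C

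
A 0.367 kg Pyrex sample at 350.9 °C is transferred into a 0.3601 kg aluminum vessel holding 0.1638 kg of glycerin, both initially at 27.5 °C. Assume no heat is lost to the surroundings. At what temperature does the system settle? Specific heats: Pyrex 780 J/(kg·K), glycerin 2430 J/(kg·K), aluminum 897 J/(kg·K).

Heat gained plus heat lost sum to zero:
0.367×780×(T − 350.9) + 0.1638×2430×(T − 27.5) + 0.3601×897×(T − 27.5) = 0
(286.26 + 398.03 + 323.01) T = 286.26×350.9 + 398.03×27.5 + 323.01×27.5
T ≈ 119.41 °C

T_f ≈ 119.4 °C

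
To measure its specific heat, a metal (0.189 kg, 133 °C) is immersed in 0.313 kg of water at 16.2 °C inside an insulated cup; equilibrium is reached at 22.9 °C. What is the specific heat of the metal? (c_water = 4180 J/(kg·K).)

c ≈ 421 J/(kg·K)

Energy conservation, ΣQ = 0:
0.189×c×(22.9 − 133) + 0.313×4180×(22.9 − 16.2) = 0
-20.81 c = -8765.9
c = -8765.9/-20.81 ≈ 421.3 J/(kg·K)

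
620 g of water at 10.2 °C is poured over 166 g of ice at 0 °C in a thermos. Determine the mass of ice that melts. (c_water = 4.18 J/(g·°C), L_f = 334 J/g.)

m_melted ≈ 79.1 g

Water can give up m c ΔT = 620·4.18·10.2 = 26434 J before reaching 0 °C.
To melt every bit of ice: 166·334 = 55444 J.
That's not enough to melt it all — equilibrium is at 0 °C with ice remaining.
Mass melted = 26434/334 ≈ 79.14 g.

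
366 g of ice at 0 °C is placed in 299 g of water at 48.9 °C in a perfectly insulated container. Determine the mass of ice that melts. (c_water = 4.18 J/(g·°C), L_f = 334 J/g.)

m_melted ≈ 183 g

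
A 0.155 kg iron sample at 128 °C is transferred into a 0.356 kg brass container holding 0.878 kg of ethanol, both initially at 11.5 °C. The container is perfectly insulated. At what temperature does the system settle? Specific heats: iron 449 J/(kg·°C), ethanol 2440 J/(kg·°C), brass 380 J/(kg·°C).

Setting the total heat transfer to zero:
0.155×449×(T − 128) + 0.878×2440×(T − 11.5) + 0.356×380×(T − 11.5) = 0
69.59(T − 128) + 2142.3(T − 11.5) + 135.28(T − 11.5) = 0
(69.59 + 2142.3 + 135.28) T = 69.59×128 + 2142.3×11.5 + 135.28×11.5
T ≈ 14.95 °C

T_f ≈ 15.0 °C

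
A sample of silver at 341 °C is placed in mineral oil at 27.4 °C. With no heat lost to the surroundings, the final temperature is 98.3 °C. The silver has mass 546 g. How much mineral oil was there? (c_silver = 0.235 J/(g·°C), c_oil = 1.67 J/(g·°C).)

m ≈ 263 g

Energy conservation, ΣQ = 0:
546×0.235×(98.3 − 341) + m×1.67×(98.3 − 27.4) = 0
118.4 m = 31141
m = 31141/118.4 ≈ 263 g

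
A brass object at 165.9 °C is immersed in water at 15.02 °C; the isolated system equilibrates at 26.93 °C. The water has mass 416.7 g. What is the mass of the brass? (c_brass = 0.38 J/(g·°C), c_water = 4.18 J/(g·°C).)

m ≈ 393 g

Let T be the final temperature. ΣQ_i = 0:
m·0.38·(26.93 − 165.9) + 416.7·4.18·(26.93 − 15.02) = 0
-52.81 m = -20745
m = -20745/-52.81 ≈ 392.8 g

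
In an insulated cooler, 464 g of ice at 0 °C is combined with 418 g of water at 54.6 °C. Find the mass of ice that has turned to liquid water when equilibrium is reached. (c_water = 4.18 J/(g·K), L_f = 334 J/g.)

Heat available from the water dropping to 0 °C: 418·4.18·54.6 = 95399 J.
To melt every bit of ice: 464·334 = 154976 J.
95399 J < 154976 J, so only part of the ice melts and the system sits at 0 °C.
Mass melted = 95399/334 ≈ 285.6 g.

m_melted ≈ 286 g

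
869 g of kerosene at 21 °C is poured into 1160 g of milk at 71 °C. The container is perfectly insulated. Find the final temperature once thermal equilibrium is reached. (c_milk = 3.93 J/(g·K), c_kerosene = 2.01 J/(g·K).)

T_f ≈ 57.1 °C

Energy conservation, ΣQ = 0:
1160×3.93×(T − 71) + 869×2.01×(T − 21) = 0
4558.8(T − 71) + 1746.7(T − 21) = 0
(4558.8 + 1746.7) T = 4558.8×71 + 1746.7×21
T ≈ 57.15 °C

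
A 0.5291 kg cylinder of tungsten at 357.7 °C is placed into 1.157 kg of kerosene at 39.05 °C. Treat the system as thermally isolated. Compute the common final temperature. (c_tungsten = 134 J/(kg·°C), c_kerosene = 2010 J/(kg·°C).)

T_f ≈ 48.5 °C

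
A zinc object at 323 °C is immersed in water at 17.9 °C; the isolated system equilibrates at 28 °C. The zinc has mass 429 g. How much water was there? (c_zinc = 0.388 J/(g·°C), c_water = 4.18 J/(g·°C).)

m ≈ 1160 g

Net heat exchanged in the isolated system is zero:
429×0.388×(28 − 323) + m×4.18×(28 − 17.9) = 0
42.22 m = 49103
m = 49103/42.22 ≈ 1163 g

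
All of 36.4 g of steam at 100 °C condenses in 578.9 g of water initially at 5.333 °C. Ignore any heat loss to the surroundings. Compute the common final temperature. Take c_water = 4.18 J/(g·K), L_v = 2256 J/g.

Heat gained plus heat lost sum to zero:
steam→water at 100 °C releases m L_v = 36.4×2256 = 82118
  condensate cools 100→T: 36.4×4.18×(T − 100) = 152.15(T − 100)
  water warms: 578.9×4.18×(T − 5.333) = 2419.8(T − 5.333)
2572 T = 82118 + 15215 + 12905 = 110238
T ≈ 42.86 °C, under the boiling point, so the assumption holds.

T_f ≈ 42.9 °C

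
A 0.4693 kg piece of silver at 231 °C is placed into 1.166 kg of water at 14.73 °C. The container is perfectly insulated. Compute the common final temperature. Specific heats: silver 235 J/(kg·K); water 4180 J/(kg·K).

Energy conservation, ΣQ = 0:
0.4693*235*(T − 231) + 1.166*4180*(T − 14.73) = 0
110.29(T − 231) + 4873.9(T − 14.73) = 0
4984.2 T = 97268
T = 97268 / 4984.2 = 19.5 °C

T_f ≈ 19.5 °C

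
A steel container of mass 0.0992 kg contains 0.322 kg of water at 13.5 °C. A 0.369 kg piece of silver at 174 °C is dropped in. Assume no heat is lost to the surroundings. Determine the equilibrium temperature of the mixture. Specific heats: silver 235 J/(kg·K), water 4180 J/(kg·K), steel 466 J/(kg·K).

T_f ≈ 22.9 °C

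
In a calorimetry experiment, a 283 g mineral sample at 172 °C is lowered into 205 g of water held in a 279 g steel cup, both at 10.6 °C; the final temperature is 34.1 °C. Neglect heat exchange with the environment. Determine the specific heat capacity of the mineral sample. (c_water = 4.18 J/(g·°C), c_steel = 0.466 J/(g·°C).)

c ≈ 0.594 J/(g·°C)

Let T be the final temperature. ΣQ_i = 0:
283·c·(34.1 − 172) + 205·4.18·(34.1 − 10.6) + 279·0.466·(34.1 − 10.6) = 0
-39026 c = -23192
c = -23192/-39026 ≈ 0.5943 J/(g·°C)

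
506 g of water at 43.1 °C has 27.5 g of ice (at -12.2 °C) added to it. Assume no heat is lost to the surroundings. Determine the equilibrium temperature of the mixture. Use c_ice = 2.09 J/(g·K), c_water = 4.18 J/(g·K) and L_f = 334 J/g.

Conservation of energy gives ΣQ = 0:
warm ice to 0 °C: 27.5·2.09·(0 − (-12.2)) = 701.19
  fusion: m_ice L_f = 27.5·334 = 9185
  meltwater 0→T: 27.5·4.18·T = 114.95 T
  water cools: 506·4.18·(T − 43.1) = 2115.1(T − 43.1)
2230 T = 91160 − 9886.2 = 81274
T ≈ 36.45 °C. Since T > 0 °C, the all-ice-melts assumption holds.

T_f ≈ 36.4 °C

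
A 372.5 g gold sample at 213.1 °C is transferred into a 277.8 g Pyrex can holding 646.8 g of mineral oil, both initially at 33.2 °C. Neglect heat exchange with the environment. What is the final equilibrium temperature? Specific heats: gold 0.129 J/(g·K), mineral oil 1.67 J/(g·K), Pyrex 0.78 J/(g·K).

T_f ≈ 39.6 °C

T_f is the heat-capacity-weighted average of the initial temperatures:
T_f = (48.05*213.1 + 1080.2*33.2 + 216.68*33.2) / (48.05 + 1080.2 + 216.68)
    = 53295 / 1344.9 ≈ 39.63 °C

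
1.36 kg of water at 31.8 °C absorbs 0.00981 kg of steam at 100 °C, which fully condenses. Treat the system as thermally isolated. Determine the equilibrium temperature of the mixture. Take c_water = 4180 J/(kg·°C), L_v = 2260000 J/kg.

T_f ≈ 36.2 °C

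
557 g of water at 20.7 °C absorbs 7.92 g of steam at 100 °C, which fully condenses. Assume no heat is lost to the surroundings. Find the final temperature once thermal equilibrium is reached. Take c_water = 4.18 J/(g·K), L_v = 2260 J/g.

T_f ≈ 29.4 °C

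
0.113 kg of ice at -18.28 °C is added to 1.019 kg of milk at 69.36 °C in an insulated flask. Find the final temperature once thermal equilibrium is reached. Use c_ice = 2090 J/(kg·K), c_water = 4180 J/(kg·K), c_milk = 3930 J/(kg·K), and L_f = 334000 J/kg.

T_f ≈ 52.6 °C

Sum of m c ΔT and latent-heat terms is zero:
warm ice to 0 °C: 0.113·2090·(0 − (-18.28)) = 4317.2; fusion: m_ice L_f = 0.113·334000 = 37742; warm the meltwater: 472.34 T; milk cools: 1.019·3930·(T − 69.36) = 4004.7(T − 69.36)
4477 T = 277764 − 42059 = 235705
T ≈ 52.65 °C. Since T > 0 °C, the all-ice-melts assumption holds.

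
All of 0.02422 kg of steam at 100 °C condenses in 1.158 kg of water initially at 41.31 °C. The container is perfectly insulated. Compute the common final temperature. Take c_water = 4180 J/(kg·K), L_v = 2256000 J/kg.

T_f ≈ 53.6 °C

Setting the total heat transfer to zero:
latent heat released on condensation: 0.02422×2256000 = 54640; condensed water 100 °C→T: 101.24(T − 100); water warms: 1.158×4180×(T − 41.31) = 4840.4(T − 41.31)
4941.7 T = 54640 + 10124 + 199959 = 264723
T ≈ 53.57 °C, under the boiling point, so the assumption holds.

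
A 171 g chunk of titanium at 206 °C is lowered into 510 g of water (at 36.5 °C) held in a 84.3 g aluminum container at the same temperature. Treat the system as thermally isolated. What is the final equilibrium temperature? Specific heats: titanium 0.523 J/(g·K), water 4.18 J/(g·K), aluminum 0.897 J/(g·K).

T_f ≈ 43.1 °C

Heat gained plus heat lost sum to zero:
171·0.523·(T − 206) + 510·4.18·(T − 36.5) + 84.3·0.897·(T − 36.5) = 0
89.43(T − 206) + 2131.8(T − 36.5) + 75.62(T − 36.5) = 0
2296.9 T = 98994
T ≈ 43.10 °C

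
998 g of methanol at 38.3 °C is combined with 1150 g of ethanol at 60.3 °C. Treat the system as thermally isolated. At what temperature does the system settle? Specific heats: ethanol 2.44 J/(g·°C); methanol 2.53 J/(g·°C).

Heat lost by the ethanol equals heat gained by the methanol:
1150·2.44·(60.3 − T) = 998·2.53·(T − 38.3)
2806(60.3 − T) = 2524.9(T − 38.3)
5330.9 T = 265907  ⇒  T ≈ 49.88 °C

T_f ≈ 49.9 °C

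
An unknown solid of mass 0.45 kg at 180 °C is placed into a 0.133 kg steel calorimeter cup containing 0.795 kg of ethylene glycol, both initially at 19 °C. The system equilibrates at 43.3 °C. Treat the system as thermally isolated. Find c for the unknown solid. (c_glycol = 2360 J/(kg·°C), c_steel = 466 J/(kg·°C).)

c ≈ 766 J/(kg·°C)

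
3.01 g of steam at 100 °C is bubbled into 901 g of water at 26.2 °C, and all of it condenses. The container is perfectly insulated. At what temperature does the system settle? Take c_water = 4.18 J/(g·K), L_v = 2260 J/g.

T_f ≈ 28.2 °C

Sum of m c ΔT and latent-heat terms is zero:
steam→water at 100 °C releases m L_v = 3.01×2260 = 6802.6; condensate cools 100→T: 3.01×4.18×(T − 100) = 12.58(T − 100); original water: 3766.2(T − 26.2)
3778.8 T = 6802.6 + 1258.2 + 98674 = 106735
T ≈ 28.25 °C, under the boiling point, so the assumption holds.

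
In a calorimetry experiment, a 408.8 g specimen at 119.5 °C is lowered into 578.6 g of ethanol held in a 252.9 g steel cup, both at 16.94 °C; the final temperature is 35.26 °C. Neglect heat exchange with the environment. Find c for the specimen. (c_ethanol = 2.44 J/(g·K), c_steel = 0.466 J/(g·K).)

Setting the total heat transfer to zero:
408.8×c×(35.26 − 119.5) + 578.6×2.44×(35.26 − 16.94) + 252.9×0.466×(35.26 − 16.94) = 0
-34437 c = -28023
c = -28023/-34437 ≈ 0.8137 J/(g·K)

c ≈ 0.814 J/(g·K)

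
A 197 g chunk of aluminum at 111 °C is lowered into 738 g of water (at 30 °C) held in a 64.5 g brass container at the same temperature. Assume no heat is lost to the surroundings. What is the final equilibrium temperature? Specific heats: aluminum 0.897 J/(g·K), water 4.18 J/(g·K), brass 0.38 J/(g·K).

T_f ≈ 34.4 °C

Heat gained plus heat lost sum to zero:
197·0.897·(T − 111) + 738·4.18·(T − 30) + 64.5·0.38·(T − 30) = 0
176.71(T − 111) + 3084.8(T − 30) + 24.51(T − 30) = 0
(176.71 + 3084.8 + 24.51) T = 176.71·111 + 3084.8·30 + 24.51·30
T = 112895 / 3286.1 = 34.4 °C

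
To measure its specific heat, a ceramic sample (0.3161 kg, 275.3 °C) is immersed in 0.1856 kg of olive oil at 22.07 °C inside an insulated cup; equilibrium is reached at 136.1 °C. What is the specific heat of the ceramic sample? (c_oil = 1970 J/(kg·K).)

Energy conservation, ΣQ = 0:
0.3161×c×(136.1 − 275.3) + 0.1856×1970×(136.1 − 22.07) = 0
-44 c = -41693
c = -41693/-44 ≈ 947.5 J/(kg·K)

c ≈ 948 J/(kg·K)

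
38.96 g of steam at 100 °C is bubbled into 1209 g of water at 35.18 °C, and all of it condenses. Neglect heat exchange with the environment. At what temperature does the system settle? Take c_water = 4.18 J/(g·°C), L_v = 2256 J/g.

T_f ≈ 54.1 °C

Heat gained plus heat lost sum to zero:
latent heat released on condensation: 38.96·2256 = 87894; condensate cools 100→T: 38.96·4.18·(T − 100) = 162.85(T − 100); water warms: 1209·4.18·(T − 35.18) = 5053.6(T − 35.18)
5216.5 T = 87894 + 16285 + 177786 = 281965
T ≈ 54.05 °C — below 100 °C, confirming all the steam condensed.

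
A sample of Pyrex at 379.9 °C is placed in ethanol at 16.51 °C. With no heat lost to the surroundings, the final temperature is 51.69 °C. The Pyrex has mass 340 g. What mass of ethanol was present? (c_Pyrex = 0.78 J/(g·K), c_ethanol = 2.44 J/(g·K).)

Heat lost by the Pyrex = heat gained by the ethanol:
340·0.78·(379.9 − 51.69) = m·2.44·(51.69 − 16.51)
85.84 m = 87041  ⇒  m ≈ 1014 g

m ≈ 1010 g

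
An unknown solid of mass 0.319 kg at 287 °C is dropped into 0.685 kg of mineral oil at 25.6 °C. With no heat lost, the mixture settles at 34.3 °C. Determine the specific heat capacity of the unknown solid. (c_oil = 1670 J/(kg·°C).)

c ≈ 123 J/(kg·°C)

Setting the total heat transfer to zero:
0.319×c×(34.3 − 287) + 0.685×1670×(34.3 − 25.6) = 0
-80.61 c = -9952.4
c = -9952.4/-80.61 ≈ 123.5 J/(kg·°C)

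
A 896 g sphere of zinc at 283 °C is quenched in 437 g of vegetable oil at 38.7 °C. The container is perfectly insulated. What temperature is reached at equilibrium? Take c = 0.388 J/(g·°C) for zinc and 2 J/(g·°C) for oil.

T_f ≈ 108.2 °C

Net heat exchanged in the isolated system is zero:
896×0.388×(T − 283) + 437×2×(T − 38.7) = 0
1221.6 T = 132208
T ≈ 108.22 °C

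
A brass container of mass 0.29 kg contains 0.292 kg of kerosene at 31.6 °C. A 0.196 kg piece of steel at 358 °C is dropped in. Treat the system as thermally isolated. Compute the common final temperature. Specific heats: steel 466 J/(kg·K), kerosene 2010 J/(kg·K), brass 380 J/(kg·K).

T_f ≈ 69.4 °C

Taking heat into each body as positive, Σ m c ΔT = 0:
0.196×466×(T − 358) + 0.292×2010×(T − 31.6) + 0.29×380×(T − 31.6) = 0
91.34(T − 358) + 586.92(T − 31.6) + 110.2(T − 31.6) = 0
788.46 T = 54727
T ≈ 69.41 °C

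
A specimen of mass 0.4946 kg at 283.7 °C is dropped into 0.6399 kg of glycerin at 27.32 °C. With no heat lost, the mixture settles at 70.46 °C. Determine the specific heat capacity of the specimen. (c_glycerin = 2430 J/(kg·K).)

c ≈ 636 J/(kg·K)

Conservation of energy gives ΣQ = 0:
0.4946·c·(70.46 − 283.7) + 0.6399·2430·(70.46 − 27.32) = 0
-105.47 c = -67081
c = -67081/-105.47 ≈ 636 J/(kg·K)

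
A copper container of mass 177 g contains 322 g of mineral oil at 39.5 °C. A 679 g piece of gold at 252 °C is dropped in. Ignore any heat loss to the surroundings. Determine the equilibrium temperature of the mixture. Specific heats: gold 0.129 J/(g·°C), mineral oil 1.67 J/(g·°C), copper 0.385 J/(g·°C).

T_f ≈ 66.3 °C

Let T be the final temperature. ΣQ_i = 0:
679·0.129·(T − 252) + 322·1.67·(T − 39.5) + 177·0.385·(T − 39.5) = 0
87.59(T − 252) + 537.74(T − 39.5) + 68.14(T − 39.5) = 0
693.48 T = 46005
T ≈ 66.34 °C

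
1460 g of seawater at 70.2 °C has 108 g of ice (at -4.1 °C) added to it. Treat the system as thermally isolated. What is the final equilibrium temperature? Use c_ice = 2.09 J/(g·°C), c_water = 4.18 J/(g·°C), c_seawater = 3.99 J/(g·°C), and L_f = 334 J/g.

Taking heat into each body as positive, Σ m c ΔT = 0:
ice -4.1→0 °C: 108×2.09×4.1 = 925.45; latent heat to melt: 108×334 = 36072; warm the meltwater: 451.44 T; seawater cools: 1460×3.99×(T − 70.2) = 5825.4(T − 70.2)
6276.8 T = 408943 − 36997 = 371946
T ≈ 59.26 °C — above 0 °C, consistent with complete melting.

T_f ≈ 59.3 °C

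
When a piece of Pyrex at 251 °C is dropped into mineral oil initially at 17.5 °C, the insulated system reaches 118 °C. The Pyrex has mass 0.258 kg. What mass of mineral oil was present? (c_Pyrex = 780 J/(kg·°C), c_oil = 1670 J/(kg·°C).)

Let T be the final temperature. ΣQ_i = 0:
0.258·780·(118 − 251) + m·1670·(118 − 17.5) = 0
167835 m = 26765
m = 26765/167835 ≈ 0.1595 kg

m ≈ 0.159 kg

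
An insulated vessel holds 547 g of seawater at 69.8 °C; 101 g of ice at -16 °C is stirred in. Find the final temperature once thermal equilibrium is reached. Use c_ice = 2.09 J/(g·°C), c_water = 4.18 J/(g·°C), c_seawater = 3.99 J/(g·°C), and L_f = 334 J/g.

T_f ≈ 44.2 °C

Energy balance with sensible and latent terms:
ice -16→0 °C: 101·2.09·16 = 3377.4; melt ice: 101·334 = 33734; warm the meltwater: 422.18 T; seawater cools: 547·3.99·(T − 69.8) = 2182.5(T − 69.8)
2604.7 T = 152341 − 37111 = 115229
T ≈ 44.24 °C (positive, so assuming full melt was valid).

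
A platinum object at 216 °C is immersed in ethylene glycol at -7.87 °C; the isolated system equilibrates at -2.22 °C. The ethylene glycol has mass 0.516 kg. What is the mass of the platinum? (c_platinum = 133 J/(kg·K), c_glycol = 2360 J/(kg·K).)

m ≈ 0.237 kg

Net heat exchanged in the isolated system is zero:
m·133·(-2.22 − 216) + 0.516·2360·(-2.22 − (-7.87)) = 0
-29023 m = -6880.3
m = -6880.3/-29023 ≈ 0.2371 kg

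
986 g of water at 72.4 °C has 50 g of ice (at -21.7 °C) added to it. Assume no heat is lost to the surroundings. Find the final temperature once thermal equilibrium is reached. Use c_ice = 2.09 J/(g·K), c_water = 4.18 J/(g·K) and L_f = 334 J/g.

T_f ≈ 64.5 °C

Heat gained plus heat lost sum to zero:
warm ice to 0 °C: 50×2.09×(0 − (-21.7)) = 2267.7
  latent heat to melt: 50×334 = 16700
  warm the meltwater: 209 T
  water cools: 986×4.18×(T − 72.4) = 4121.5(T − 72.4)
4330.5 T = 298395 − 18968 = 279428
T ≈ 64.53 °C. Since T > 0 °C, the all-ice-melts assumption holds.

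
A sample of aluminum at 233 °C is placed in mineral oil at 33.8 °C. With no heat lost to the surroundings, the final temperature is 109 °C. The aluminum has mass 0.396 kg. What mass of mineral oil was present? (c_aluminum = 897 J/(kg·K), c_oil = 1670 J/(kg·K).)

m ≈ 0.351 kg

|Q_aluminum| = |Q_oil|:
0.396×897×(233 − 109) = m×1670×(109 − 33.8)
125584 m = 44046  ⇒  m ≈ 0.3507 kg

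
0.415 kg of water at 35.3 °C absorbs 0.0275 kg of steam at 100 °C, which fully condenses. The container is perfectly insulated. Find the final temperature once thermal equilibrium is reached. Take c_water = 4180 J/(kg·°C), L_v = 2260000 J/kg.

T_f ≈ 72.9 °C

Setting the total heat transfer to zero:
condense steam: −0.0275·2260000 = −62150; condensate cools 100→T: 0.0275·4180·(T − 100) = 114.95(T − 100); water warms: 0.415·4180·(T − 35.3) = 1734.7(T − 35.3)
1849.6 T = 62150 + 11495 + 61235 = 134880
T ≈ 72.92 °C, under the boiling point, so the assumption holds.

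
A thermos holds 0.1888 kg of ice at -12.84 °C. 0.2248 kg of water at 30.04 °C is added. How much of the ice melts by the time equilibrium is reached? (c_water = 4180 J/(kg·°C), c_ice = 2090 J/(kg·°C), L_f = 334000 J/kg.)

Water can give up m c ΔT = 0.2248×4180×30.04 = 28228 J before reaching 0 °C.
Of that, 0.1888×2090×12.84 = 5066.6 J goes to bring the ice to 0 °C, leaving 23161 J.
Melting all 0.1888 kg of ice would need 0.1888×334000 = 63059 J.
That's not enough to melt it all — equilibrium is at 0 °C with ice remaining.
Mass melted = 23161/334000 ≈ 0.06934 kg.

m_melted ≈ 0.0693 kg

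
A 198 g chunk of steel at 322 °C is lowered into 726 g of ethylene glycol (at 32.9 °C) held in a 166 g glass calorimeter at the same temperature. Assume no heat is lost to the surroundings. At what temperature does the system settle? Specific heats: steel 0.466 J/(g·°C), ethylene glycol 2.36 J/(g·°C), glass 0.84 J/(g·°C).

T_f ≈ 46.6 °C

With ΣQ=0 the equilibrium temperature is the m·c-weighted mean:
T_f = (92.27*322 + 1713.4*32.9 + 139.44*32.9) / (92.27 + 1713.4 + 139.44)
    = 90667 / 1945.1 ≈ 46.61 °C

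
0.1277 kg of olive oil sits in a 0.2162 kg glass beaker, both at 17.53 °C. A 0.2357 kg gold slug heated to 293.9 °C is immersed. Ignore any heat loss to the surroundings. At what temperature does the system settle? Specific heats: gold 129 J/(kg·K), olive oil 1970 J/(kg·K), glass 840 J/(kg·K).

Conservation of energy gives ΣQ = 0:
0.2357·129·(T − 293.9) + 0.1277·1970·(T − 17.53) + 0.2162·840·(T − 17.53) = 0
(30.41 + 251.57 + 181.61) T = 30.41·293.9 + 251.57·17.53 + 181.61·17.53
T = 16530/463.58 ≈ 35.66 °C

T_f ≈ 35.7 °C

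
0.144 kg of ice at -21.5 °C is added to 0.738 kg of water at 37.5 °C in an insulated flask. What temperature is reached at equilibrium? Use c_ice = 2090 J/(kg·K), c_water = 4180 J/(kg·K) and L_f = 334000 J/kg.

Energy balance with sensible and latent terms:
ice -21.5→0 °C: 0.144·2090·21.5 = 6470.6
  latent heat to melt: 0.144·334000 = 48096
  warm the meltwater: 601.92 T
  water cools: 0.738·4180·(T − 37.5) = 3084.8(T − 37.5)
3686.8 T = 115682 − 54567 = 61115
T ≈ 16.58 °C — above 0 °C, consistent with complete melting.

T_f ≈ 16.6 °C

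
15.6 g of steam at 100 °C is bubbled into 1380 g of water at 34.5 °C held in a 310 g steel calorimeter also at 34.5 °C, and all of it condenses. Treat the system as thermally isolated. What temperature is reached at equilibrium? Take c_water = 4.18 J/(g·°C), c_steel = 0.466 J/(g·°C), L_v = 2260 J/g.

T_f ≈ 41.1 °C

Taking heat into each body as positive, Σ m c ΔT = 0:
steam→water at 100 °C releases m L_v = 15.6·2260 = 35256
  condensed water 100 °C→T: 65.21(T − 100)
  water warms: 1380·4.18·(T − 34.5) = 5768.4(T − 34.5)
  steel cup: 310·0.466·(T − 34.5) = 144.46(T − 34.5)
5978.1 T = 35256 + 6520.8 + 203994 = 245770
T ≈ 41.11 °C — below 100 °C, confirming all the steam condensed.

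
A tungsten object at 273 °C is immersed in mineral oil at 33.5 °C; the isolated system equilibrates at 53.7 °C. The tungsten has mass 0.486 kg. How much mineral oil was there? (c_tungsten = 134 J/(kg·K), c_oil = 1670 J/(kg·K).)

Setting the total heat transfer to zero:
0.486×134×(53.7 − 273) + m×1670×(53.7 − 33.5) = 0
33734 m = 14282
m = 14282/33734 ≈ 0.4234 kg

m ≈ 0.423 kg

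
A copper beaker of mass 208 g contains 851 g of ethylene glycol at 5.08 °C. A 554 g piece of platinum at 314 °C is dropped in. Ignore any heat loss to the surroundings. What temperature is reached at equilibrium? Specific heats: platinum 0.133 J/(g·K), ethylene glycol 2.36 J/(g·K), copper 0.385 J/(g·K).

T_f ≈ 15.6 °C

Let T be the final temperature. ΣQ_i = 0:
554×0.133×(T − 314) + 851×2.36×(T − 5.08) + 208×0.385×(T − 5.08) = 0
73.68(T − 314) + 2008.4(T − 5.08) + 80.08(T − 5.08) = 0
(73.68 + 2008.4 + 80.08) T = 73.68×314 + 2008.4×5.08 + 80.08×5.08
T = 33745/2162.1 ≈ 15.61 °C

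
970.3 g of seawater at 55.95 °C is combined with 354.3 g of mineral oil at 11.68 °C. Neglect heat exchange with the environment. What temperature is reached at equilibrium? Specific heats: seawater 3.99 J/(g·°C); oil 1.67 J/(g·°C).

T_f ≈ 50.1 °C

Taking heat into each body as positive, Σ m c ΔT = 0:
970.3·3.99·(T − 55.95) + 354.3·1.67·(T − 11.68) = 0
(3871.5 + 591.68) T = 3871.5·55.95 + 591.68·11.68
T = 223521 / 4463.2 = 50.1 °C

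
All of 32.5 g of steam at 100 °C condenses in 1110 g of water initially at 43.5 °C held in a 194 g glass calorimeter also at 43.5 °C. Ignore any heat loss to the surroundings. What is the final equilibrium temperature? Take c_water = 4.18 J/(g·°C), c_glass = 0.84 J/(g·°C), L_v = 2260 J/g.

T_f ≈ 59.9 °C

Conservation of energy gives ΣQ = 0:
steam→water at 100 °C releases m L_v = 32.5×2260 = 73450
  condensate cools 100→T: 32.5×4.18×(T − 100) = 135.85(T − 100)
  original water: 4639.8(T − 43.5)
  glass cup: 194×0.84×(T − 43.5) = 162.96(T − 43.5)
4938.6 T = 73450 + 13585 + 208920 = 295955
T ≈ 59.93 °C — below 100 °C, confirming all the steam condensed.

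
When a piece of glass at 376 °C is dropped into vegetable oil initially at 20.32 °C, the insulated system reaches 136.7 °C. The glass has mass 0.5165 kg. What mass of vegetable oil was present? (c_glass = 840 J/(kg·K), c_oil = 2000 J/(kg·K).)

m ≈ 0.446 kg

Heat lost by the glass = heat gained by the oil:
0.5165·840·(376 − 136.7) = m·2000·(136.7 − 20.32)
232760 m = 103823  ⇒  m ≈ 0.4461 kg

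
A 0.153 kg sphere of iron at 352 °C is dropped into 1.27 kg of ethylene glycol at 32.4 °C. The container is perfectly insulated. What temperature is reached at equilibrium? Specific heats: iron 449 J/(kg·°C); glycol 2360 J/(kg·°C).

T_f ≈ 39.6 °C

With ΣQ=0 the equilibrium temperature is the m·c-weighted mean:
T_f = (68.7×352 + 2997.2×32.4) / (68.7 + 2997.2)
    = 121291 / 3065.9 ≈ 39.56 °C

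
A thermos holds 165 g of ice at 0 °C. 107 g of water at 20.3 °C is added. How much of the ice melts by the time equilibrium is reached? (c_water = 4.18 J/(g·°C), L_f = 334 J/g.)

m_melted ≈ 27.2 g

Heat available from the water dropping to 0 °C: 107×4.18×20.3 = 9079.4 J.
Fully melting the ice requires m_ice L_f = 165×334 = 55110 J.
9079.4 J < 55110 J, so only part of the ice melts and the system sits at 0 °C.
m_melted×334 = 9079.4  ⇒  m_melted ≈ 27.18 g.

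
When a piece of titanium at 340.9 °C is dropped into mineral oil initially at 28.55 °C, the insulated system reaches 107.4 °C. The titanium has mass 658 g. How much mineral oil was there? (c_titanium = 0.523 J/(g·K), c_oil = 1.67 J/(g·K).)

m ≈ 610 g

Let T be the final temperature. ΣQ_i = 0:
658×0.523×(107.4 − 340.9) + m×1.67×(107.4 − 28.55) = 0
131.68 m = 80355
m = 80355/131.68 ≈ 610.2 g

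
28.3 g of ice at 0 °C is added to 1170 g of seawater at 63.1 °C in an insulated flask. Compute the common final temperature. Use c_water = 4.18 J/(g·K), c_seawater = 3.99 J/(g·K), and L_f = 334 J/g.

T_f ≈ 59.6 °C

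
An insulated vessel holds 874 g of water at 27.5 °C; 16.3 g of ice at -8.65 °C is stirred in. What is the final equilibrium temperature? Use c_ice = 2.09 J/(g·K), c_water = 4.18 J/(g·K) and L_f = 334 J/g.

Energy balance with sensible and latent terms:
ice -8.65→0 °C: 16.3·2.09·8.65 = 294.68; fusion: m_ice L_f = 16.3·334 = 5444.2; warm the meltwater: 68.13 T; water: 3653.3(T − 27.5)
3721.5 T = 100466 − 5738.9 = 94727
T ≈ 25.45 °C (positive, so assuming full melt was valid).

T_f ≈ 25.5 °C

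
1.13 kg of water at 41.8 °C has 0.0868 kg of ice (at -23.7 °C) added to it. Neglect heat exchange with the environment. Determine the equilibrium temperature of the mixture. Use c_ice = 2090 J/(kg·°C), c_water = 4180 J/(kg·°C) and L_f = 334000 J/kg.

Net heat exchanged in the isolated system is zero:
warm ice to 0 °C: 0.0868×2090×(0 − (-23.7)) = 4299.5
  latent heat to melt: 0.0868×334000 = 28991
  meltwater 0→T: 0.0868×4180×T = 362.82 T
  water: 4723.4(T − 41.8)
5086.2 T = 197438 − 33291 = 164147
T ≈ 32.27 °C. Since T > 0 °C, the all-ice-melts assumption holds.

T_f ≈ 32.3 °C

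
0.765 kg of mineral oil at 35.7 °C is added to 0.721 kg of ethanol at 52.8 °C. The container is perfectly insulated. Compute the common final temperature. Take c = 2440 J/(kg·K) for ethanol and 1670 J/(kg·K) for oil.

Conservation of energy gives ΣQ = 0:
0.721*2440*(T − 52.8) + 0.765*1670*(T − 35.7) = 0
3036.8 T = 138496
T = 138496 / 3036.8 = 45.6 °C

T_f ≈ 45.6 °C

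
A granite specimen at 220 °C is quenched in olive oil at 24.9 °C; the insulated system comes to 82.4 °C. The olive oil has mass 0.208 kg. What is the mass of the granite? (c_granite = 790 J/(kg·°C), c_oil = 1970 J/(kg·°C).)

m ≈ 0.217 kg

Setting the total heat transfer to zero:
m×790×(82.4 − 220) + 0.208×1970×(82.4 − 24.9) = 0
-108704 m = -23561
m = -23561/-108704 ≈ 0.2167 kg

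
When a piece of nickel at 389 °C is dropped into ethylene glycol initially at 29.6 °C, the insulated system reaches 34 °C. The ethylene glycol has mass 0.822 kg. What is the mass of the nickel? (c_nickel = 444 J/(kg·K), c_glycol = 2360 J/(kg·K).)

Heat lost by the nickel = heat gained by the glycol:
m·444·(389 − 34) = 0.822·2360·(34 − 29.6)
157620 m = 8535.6  ⇒  m ≈ 0.05415 kg

m ≈ 0.0542 kg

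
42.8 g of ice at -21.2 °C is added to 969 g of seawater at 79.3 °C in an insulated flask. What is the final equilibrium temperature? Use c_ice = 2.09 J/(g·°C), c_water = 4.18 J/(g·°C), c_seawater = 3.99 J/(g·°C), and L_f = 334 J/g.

Sum of m c ΔT and latent-heat terms is zero:
ice -21.2→0 °C: 42.8×2.09×21.2 = 1896.4
  melt ice: 42.8×334 = 14295
  meltwater 0→T: 42.8×4.18×T = 178.9 T
  seawater: 3866.3(T − 79.3)
4045.2 T = 306598 − 16192 = 290407
T ≈ 71.79 °C — above 0 °C, consistent with complete melting.

T_f ≈ 71.8 °C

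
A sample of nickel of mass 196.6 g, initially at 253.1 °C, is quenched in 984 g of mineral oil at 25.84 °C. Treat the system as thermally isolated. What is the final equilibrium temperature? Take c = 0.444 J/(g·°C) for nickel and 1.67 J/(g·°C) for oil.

T_f = Σ m_i c_i T_i / Σ m_i c_i:
T_f = (87.29·253.1 + 1643.3·25.84) / (87.29 + 1643.3)
    = 64556 / 1730.6 ≈ 37.30 °C

T_f ≈ 37.3 °C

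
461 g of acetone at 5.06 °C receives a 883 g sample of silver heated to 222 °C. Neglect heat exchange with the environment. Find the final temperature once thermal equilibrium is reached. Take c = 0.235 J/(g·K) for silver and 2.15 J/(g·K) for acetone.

T_f is the heat-capacity-weighted average of the initial temperatures:
T_f = (207.5*222 + 991.15*5.06) / (207.5 + 991.15)
    = 51081 / 1198.7 ≈ 42.62 °C

T_f ≈ 42.6 °C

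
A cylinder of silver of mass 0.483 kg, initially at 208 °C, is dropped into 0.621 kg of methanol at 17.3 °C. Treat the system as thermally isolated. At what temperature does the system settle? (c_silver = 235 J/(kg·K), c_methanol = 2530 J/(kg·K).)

T_f ≈ 30.1 °C

With ΣQ=0 the equilibrium temperature is the m·c-weighted mean:
T_f = (113.5×208 + 1571.1×17.3) / (113.5 + 1571.1)
    = 50790 / 1684.6 ≈ 30.15 °C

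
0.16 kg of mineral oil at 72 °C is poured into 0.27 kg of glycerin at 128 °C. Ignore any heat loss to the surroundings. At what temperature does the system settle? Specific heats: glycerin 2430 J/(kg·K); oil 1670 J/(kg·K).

Conservation of energy gives ΣQ = 0:
0.27*2430*(T − 128) + 0.16*1670*(T − 72) = 0
(656.1 + 267.2) T = 656.1*128 + 267.2*72
T ≈ 111.79 °C

T_f ≈ 111.8 °C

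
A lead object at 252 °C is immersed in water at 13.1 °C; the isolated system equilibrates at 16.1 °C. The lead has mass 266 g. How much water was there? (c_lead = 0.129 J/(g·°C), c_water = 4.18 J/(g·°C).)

Let T be the final temperature. ΣQ_i = 0:
266×0.129×(16.1 − 252) + m×4.18×(16.1 − 13.1) = 0
12.54 m = 8094.7
m = 8094.7/12.54 ≈ 645.5 g

m ≈ 646 g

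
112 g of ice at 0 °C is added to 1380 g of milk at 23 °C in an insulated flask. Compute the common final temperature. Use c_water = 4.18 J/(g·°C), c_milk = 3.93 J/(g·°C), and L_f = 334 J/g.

Setting the total heat transfer to zero:
fusion: m_ice L_f = 112·334 = 37408
  warm the meltwater: 468.16 T
  milk cools: 1380·3.93·(T − 23) = 5423.4(T − 23)
5891.6 T = 124738 − 37408 = 87330
T ≈ 14.82 °C — above 0 °C, consistent with complete melting.

T_f ≈ 14.8 °C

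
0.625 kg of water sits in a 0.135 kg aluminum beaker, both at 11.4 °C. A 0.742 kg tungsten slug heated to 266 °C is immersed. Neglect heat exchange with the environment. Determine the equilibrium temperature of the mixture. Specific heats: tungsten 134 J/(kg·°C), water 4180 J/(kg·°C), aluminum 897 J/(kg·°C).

T_f ≈ 20.3 °C

Heat gained plus heat lost sum to zero:
0.742*134*(T − 266) + 0.625*4180*(T − 11.4) + 0.135*897*(T − 11.4) = 0
99.43(T − 266) + 2612.5(T − 11.4) + 121.1(T − 11.4) = 0
2833 T = 57611
T = 57611 / 2833 = 20.3 °C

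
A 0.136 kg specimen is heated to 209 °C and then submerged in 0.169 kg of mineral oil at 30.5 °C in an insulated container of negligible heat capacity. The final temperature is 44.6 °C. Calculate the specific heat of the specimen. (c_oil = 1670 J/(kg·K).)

c ≈ 178 J/(kg·K)

m_s c (T_s − T_f) = m_oil c_oil (T_f − T_0):
0.136×c×(209 − 44.6) = 0.169×1670×(44.6 − 30.5)
22.36 c = 3979.4  ⇒  c ≈ 178 J/(kg·K)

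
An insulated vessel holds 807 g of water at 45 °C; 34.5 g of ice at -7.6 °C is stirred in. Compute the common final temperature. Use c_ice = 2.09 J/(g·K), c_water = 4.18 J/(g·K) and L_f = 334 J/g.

Net heat exchanged in the isolated system is zero:
ice -7.6→0 °C: 34.5×2.09×7.6 = 548
  latent heat to melt: 34.5×334 = 11523
  meltwater 0→T: 34.5×4.18×T = 144.21 T
  water cools: 807×4.18×(T − 45) = 3373.3(T − 45)
3517.5 T = 151797 − 12071 = 139726
T ≈ 39.72 °C (positive, so assuming full melt was valid).

T_f ≈ 39.7 °C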